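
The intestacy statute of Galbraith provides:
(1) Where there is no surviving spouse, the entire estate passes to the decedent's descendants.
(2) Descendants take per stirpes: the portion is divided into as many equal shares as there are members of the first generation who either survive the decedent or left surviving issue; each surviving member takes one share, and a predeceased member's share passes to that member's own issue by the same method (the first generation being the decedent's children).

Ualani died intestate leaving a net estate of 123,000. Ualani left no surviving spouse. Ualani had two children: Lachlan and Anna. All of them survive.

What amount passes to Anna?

Anna receives 61,500.

The entire 123,000 passes to the descendants.
That amount (123,000) is divided into 2 shares of 61,500: Lachlan and Anna each take 61,500.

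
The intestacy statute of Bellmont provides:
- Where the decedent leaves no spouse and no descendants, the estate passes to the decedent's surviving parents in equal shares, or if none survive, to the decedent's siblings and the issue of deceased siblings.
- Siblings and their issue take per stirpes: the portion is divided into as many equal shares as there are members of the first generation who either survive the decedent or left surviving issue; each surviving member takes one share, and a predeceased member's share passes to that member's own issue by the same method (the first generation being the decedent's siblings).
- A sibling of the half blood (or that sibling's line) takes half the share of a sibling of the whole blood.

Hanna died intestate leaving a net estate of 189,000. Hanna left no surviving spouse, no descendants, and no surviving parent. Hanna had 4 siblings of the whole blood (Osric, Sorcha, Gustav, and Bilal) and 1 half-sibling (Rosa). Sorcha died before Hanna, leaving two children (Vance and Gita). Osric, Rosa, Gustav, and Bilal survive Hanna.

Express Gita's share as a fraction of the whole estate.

The entire 189,000 passes to the siblings and their issue.
Counting each half-blood sibling's line as half a unit, there are 9/2 units in 189,000, so one unit is 42,000. Whole-blood lines (Osric, Sorcha, Gustav, and Bilal) take 42,000 each; half-blood lines (Rosa) take 21,000 each.
Sorcha's share (42,000) is divided into 2 shares of 21,000: Vance and Gita each take 21,000.

Gita receives 1/9 of the estate.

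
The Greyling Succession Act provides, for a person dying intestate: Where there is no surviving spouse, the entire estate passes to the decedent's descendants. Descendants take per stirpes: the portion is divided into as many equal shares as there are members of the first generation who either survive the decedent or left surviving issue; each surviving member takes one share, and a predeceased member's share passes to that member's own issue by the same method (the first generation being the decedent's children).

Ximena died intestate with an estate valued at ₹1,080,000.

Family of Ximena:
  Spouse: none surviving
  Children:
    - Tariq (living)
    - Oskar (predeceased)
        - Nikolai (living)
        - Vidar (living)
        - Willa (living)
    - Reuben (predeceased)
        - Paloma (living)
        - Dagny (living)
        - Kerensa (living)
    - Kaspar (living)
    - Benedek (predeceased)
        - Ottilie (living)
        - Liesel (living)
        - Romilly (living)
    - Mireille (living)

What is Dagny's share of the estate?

The entire ₹1,080,000 passes to the descendants.
That amount (₹1,080,000) is divided into 6 shares of ₹180,000: Tariq, Kaspar, and Mireille each take ₹180,000; Oskar's ₹180,000 share passes to Oskar's issue; Reuben's ₹180,000 share passes to Reuben's issue; Benedek's ₹180,000 share passes to Benedek's issue.
Oskar's share (₹180,000) is divided into 3 shares of ₹60,000: Nikolai, Vidar, and Willa each take ₹60,000.
Reuben's share (₹180,000) is divided into 3 shares of ₹60,000: Paloma, Dagny, and Kerensa each take ₹60,000.
Benedek's share (₹180,000) is divided into 3 shares of ₹60,000: Ottilie, Liesel, and Romilly each take ₹60,000.

Dagny receives ₹60,000.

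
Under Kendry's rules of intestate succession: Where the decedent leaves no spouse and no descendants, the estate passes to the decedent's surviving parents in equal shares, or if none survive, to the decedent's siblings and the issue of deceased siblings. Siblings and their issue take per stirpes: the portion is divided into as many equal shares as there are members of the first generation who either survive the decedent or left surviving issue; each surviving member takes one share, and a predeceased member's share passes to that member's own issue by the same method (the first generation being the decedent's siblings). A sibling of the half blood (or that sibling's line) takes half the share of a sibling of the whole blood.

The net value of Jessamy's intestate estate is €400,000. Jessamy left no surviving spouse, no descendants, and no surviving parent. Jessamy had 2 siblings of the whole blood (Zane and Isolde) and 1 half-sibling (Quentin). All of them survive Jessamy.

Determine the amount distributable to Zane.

The entire €400,000 passes to the siblings and their issue.
Counting each half-blood sibling's line as half a unit, there are 5/2 units in €400,000, so one unit is €160,000. Whole-blood lines (Zane and Isolde) take €160,000 each; half-blood lines (Quentin) take €80,000 each.

Zane receives €160,000.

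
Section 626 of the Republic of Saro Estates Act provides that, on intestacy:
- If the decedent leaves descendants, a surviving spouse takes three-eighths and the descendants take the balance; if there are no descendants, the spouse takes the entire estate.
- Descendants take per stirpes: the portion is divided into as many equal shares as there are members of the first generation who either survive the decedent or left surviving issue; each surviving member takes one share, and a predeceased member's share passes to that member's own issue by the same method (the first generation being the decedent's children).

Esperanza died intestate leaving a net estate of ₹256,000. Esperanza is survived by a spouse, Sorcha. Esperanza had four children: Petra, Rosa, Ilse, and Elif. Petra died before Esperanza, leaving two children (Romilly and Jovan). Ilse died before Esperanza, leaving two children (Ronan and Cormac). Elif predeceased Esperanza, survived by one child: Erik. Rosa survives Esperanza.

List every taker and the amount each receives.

Sorcha takes three-eighths of ₹256,000 = ₹96,000. The remaining ₹160,000 passes to the descendants.
The descendants' portion (₹160,000) is divided into 4 shares of ₹40,000: Rosa takes ₹40,000; Petra's ₹40,000 share passes to Petra's issue; Ilse's ₹40,000 share passes to Ilse's issue; Elif's ₹40,000 share passes to Elif's issue.
Petra's share (₹40,000) is divided into 2 shares of ₹20,000: Romilly and Jovan each take ₹20,000.
Ilse's share (₹40,000) is divided into 2 shares of ₹20,000: Ronan and Cormac each take ₹20,000.
Elif's share (₹40,000) passes entirely to Erik.

Sorcha: ₹96,000; Romilly: ₹20,000; Jovan: ₹20,000; Rosa: ₹40,000; Ronan: ₹20,000; Cormac: ₹20,000; Erik: ₹40,000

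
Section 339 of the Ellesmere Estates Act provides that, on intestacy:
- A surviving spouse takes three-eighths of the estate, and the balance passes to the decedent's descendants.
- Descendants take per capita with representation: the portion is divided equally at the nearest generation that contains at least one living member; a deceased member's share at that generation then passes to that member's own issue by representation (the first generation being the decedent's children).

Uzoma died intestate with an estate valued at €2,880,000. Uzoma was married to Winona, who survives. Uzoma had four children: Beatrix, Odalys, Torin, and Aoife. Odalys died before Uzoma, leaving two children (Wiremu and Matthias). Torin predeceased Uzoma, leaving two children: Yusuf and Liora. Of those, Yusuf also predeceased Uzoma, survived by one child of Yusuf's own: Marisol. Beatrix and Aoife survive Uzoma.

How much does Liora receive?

Liora receives €225,000.

Winona takes three-eighths of €2,880,000 = €1,080,000. The remaining €1,800,000 passes to the descendants.
The descendants' portion (€1,800,000) is divided into 4 shares of €450,000: Beatrix and Aoife each take €450,000; Odalys's €450,000 share passes to Odalys's issue; Torin's €450,000 share passes to Torin's issue.
Odalys's share (€450,000) is divided into 2 shares of €225,000: Wiremu and Matthias each take €225,000.
Torin's share (€450,000) is divided into 2 shares of €225,000: Liora takes €225,000; Yusuf's €225,000 share passes to Yusuf's issue.
Yusuf's share (€225,000) passes entirely to Marisol.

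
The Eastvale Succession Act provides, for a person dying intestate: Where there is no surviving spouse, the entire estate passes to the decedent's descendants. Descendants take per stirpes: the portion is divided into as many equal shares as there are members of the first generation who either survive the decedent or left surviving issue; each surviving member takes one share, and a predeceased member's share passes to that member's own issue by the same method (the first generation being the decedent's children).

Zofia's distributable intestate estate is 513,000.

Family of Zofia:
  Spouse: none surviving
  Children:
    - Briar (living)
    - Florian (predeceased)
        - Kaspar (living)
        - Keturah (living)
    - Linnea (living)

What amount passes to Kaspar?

The entire 513,000 passes to the descendants.
That amount (513,000) is divided into 3 shares of 171,000: Briar and Linnea each take 171,000; Florian's 171,000 share passes to Florian's issue.
Florian's share (171,000) is divided into 2 shares of 85,500: Kaspar and Keturah each take 85,500.

Kaspar receives 85,500.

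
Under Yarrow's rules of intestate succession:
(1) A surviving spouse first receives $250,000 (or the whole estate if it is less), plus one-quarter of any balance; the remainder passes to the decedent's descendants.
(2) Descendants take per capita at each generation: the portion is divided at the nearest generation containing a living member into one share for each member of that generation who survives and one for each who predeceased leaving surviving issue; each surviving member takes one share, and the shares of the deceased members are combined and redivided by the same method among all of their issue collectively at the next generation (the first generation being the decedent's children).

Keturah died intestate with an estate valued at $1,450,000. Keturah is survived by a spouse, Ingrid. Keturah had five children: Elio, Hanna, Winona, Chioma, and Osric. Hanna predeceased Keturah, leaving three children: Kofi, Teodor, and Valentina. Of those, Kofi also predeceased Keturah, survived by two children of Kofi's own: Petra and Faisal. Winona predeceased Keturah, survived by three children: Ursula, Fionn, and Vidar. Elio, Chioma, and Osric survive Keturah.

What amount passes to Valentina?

Valentina receives $60,000.

Ingrid first takes $250,000, leaving a balance of $1,200,000. Ingrid then takes one-quarter of the balance ($300,000), for a total of $550,000. The remaining $900,000 passes to the descendants.
The descendants' portion ($900,000) is divided at the children's generation into 5 shares of $180,000. Elio, Chioma, and Osric each take $180,000. The 2 shares of the deceased (Hanna and Winona) are combined into a pool of $360,000.
That pool ($360,000) is divided at the grandchildren's generation into 6 shares of $60,000. Teodor, Valentina, Ursula, Fionn, and Vidar each take $60,000. The remaining share for the deceased Kofi ($60,000) is carried to the next generation.
That pool ($60,000) is divided at the great-grandchildren's generation equally among Petra and Faisal: $30,000 each.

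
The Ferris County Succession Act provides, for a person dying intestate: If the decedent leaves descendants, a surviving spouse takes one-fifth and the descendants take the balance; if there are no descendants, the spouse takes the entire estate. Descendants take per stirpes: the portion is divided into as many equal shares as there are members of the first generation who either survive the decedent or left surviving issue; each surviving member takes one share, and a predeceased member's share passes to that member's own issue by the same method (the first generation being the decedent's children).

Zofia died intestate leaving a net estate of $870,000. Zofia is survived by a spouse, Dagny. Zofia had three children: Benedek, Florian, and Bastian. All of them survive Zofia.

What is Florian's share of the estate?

Dagny takes one-fifth of $870,000 = $174,000. The remaining $696,000 passes to the descendants.
The descendants' portion ($696,000) is divided into 3 shares of $232,000: Benedek, Florian, and Bastian each take $232,000.

Florian receives $232,000.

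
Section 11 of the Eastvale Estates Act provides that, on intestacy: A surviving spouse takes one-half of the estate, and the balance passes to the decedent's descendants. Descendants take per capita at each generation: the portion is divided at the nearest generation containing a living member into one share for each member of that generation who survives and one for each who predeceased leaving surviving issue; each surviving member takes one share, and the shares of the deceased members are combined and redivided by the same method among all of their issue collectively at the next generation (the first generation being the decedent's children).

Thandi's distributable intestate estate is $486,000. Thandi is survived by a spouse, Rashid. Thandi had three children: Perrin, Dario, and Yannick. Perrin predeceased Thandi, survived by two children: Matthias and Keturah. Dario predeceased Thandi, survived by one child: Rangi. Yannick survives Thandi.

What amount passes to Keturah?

Keturah receives $54,000.

Rashid takes one-half of $486,000 = $243,000. The remaining $243,000 passes to the descendants.
The descendants' portion ($243,000) is divided at the children's generation into 3 shares of $81,000. Yannick takes $81,000. The 2 shares of the deceased (Perrin and Dario) are combined into a pool of $162,000.
That pool ($162,000) is divided at the grandchildren's generation equally among Matthias, Keturah, and Rangi: $54,000 each.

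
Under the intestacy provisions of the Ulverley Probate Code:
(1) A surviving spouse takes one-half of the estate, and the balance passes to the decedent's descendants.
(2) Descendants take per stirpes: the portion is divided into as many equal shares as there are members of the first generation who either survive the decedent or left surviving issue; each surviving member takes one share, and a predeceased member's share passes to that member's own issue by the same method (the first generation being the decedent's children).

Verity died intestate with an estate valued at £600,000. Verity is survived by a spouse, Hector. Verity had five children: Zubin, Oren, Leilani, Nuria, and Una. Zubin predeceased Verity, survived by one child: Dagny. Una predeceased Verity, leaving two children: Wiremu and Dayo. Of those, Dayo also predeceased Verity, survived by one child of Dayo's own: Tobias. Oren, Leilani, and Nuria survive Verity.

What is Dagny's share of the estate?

Hector takes one-half of £600,000 = £300,000. The remaining £300,000 passes to the descendants.
The descendants' portion (£300,000) is divided into 5 shares of £60,000: Oren, Leilani, and Nuria each take £60,000; Zubin's £60,000 share passes to Zubin's issue; Una's £60,000 share passes to Una's issue.
Zubin's share (£60,000) passes entirely to Dagny.
Una's share (£60,000) is divided into 2 shares of £30,000: Wiremu takes £30,000; Dayo's £30,000 share passes to Dayo's issue.
Dayo's share (£30,000) passes entirely to Tobias.

Dagny receives £60,000.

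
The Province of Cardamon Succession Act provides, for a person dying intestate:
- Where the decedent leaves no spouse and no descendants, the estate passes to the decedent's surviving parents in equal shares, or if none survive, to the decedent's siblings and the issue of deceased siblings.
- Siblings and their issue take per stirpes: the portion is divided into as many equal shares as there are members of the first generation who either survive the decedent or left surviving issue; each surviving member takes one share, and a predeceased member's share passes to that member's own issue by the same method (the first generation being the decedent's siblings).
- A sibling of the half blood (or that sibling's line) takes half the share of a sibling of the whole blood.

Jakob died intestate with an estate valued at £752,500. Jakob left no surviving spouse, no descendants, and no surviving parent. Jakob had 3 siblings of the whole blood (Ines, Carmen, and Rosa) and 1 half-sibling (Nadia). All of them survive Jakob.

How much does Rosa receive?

Rosa receives £215,000.

The entire £752,500 passes to the siblings and their issue.
Counting each half-blood sibling's line as half a unit, there are 7/2 units in £752,500, so one unit is £215,000. Whole-blood lines (Ines, Carmen, and Rosa) take £215,000 each; half-blood lines (Nadia) take £107,500 each.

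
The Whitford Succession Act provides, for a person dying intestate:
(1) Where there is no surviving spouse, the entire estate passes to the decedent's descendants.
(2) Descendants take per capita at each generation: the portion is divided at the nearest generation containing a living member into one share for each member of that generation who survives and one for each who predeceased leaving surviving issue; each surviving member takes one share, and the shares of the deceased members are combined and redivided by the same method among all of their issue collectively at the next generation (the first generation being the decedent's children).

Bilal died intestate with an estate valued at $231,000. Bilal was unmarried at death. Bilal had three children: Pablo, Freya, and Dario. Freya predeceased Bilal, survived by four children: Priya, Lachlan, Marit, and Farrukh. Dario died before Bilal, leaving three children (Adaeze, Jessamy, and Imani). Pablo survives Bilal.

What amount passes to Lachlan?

The entire $231,000 passes to the descendants.
That amount ($231,000) is divided at the children's generation into 3 shares of $77,000. Pablo takes $77,000. The 2 shares of the deceased (Freya and Dario) are combined into a pool of $154,000.
That pool ($154,000) is divided at the grandchildren's generation equally among Priya, Lachlan, Marit, Farrukh, Adaeze, Jessamy, and Imani: $22,000 each.

Lachlan receives $22,000.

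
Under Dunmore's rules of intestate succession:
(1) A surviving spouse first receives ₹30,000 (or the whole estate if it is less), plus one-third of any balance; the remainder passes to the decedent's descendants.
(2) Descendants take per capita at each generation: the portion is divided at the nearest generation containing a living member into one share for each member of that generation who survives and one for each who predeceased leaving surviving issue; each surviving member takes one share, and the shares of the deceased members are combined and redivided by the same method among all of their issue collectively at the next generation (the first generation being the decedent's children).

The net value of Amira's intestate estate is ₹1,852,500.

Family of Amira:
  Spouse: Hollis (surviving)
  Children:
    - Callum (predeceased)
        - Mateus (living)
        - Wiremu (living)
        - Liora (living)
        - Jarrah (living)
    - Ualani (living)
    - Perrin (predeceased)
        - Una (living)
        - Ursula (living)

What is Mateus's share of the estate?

Hollis first takes ₹30,000, leaving a balance of ₹1,822,500. Hollis then takes one-third of the balance (₹607,500), for a total of ₹637,500. The remaining ₹1,215,000 passes to the descendants.
The descendants' portion (₹1,215,000) is divided at the children's generation into 3 shares of ₹405,000. Ualani takes ₹405,000. The 2 shares of the deceased (Callum and Perrin) are combined into a pool of ₹810,000.
That pool (₹810,000) is divided at the grandchildren's generation equally among Mateus, Wiremu, Liora, Jarrah, Una, and Ursula: ₹135,000 each.

Mateus receives ₹135,000.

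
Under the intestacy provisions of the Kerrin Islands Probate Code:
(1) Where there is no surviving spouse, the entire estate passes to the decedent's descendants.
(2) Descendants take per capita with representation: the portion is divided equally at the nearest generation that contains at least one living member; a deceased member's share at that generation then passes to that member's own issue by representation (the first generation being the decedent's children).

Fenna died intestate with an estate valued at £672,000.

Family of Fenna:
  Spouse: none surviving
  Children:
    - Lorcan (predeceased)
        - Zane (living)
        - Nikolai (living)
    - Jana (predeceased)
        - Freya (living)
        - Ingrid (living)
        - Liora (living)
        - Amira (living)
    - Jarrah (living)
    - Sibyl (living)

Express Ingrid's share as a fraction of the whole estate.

Ingrid receives 1/16 of the estate.

The entire £672,000 passes to the descendants.
That amount (£672,000) is divided into 4 shares of £168,000: Jarrah and Sibyl each take £168,000; Lorcan's £168,000 share passes to Lorcan's issue; Jana's £168,000 share passes to Jana's issue.
Lorcan's share (£168,000) is divided into 2 shares of £84,000: Zane and Nikolai each take £84,000.
Jana's share (£168,000) is divided into 4 shares of £42,000: Freya, Ingrid, Liora, and Amira each take £42,000.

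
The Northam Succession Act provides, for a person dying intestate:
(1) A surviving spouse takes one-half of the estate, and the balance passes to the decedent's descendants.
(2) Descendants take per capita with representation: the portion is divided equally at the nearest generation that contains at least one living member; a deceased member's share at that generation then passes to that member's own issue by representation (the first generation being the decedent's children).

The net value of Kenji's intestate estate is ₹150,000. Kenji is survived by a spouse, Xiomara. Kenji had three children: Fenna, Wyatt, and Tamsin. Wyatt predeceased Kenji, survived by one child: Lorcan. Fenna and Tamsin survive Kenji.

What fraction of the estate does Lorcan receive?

Lorcan receives 1/6 of the estate.

Xiomara takes one-half of ₹150,000 = ₹75,000. The remaining ₹75,000 passes to the descendants.
The descendants' portion (₹75,000) is divided into 3 shares of ₹25,000: Fenna and Tamsin each take ₹25,000; Wyatt's ₹25,000 share passes to Wyatt's issue.
Wyatt's share (₹25,000) passes entirely to Lorcan.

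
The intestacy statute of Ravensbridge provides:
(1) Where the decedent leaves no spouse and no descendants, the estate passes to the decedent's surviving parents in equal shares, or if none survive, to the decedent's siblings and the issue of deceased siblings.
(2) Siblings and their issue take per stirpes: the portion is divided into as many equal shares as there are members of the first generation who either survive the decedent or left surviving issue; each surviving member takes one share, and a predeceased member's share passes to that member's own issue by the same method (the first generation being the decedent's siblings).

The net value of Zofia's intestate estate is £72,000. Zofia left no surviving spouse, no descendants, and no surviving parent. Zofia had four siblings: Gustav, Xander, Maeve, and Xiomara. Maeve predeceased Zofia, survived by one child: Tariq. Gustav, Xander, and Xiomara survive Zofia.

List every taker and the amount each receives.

Gustav: £18,000; Xander: £18,000; Tariq: £18,000; Xiomara: £18,000

The entire £72,000 passes to the siblings and their issue.
That amount (£72,000) is divided into 4 shares of £18,000: Gustav, Xander, and Xiomara each take £18,000; Maeve's £18,000 share passes to Maeve's issue.
Maeve's share (£18,000) passes entirely to Tariq.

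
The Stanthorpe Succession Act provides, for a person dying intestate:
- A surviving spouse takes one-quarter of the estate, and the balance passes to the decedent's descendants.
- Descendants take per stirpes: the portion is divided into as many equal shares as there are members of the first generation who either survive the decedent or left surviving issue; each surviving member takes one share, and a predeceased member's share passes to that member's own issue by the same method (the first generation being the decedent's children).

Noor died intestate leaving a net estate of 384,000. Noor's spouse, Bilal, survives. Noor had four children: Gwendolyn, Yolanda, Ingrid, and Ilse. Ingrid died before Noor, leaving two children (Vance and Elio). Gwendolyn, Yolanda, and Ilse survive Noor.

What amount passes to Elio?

Bilal takes one-quarter of 384,000 = 96,000. The remaining 288,000 passes to the descendants.
The descendants' portion (288,000) is divided into 4 shares of 72,000: Gwendolyn, Yolanda, and Ilse each take 72,000; Ingrid's 72,000 share passes to Ingrid's issue.
Ingrid's share (72,000) is divided into 2 shares of 36,000: Vance and Elio each take 36,000.

Elio receives 36,000.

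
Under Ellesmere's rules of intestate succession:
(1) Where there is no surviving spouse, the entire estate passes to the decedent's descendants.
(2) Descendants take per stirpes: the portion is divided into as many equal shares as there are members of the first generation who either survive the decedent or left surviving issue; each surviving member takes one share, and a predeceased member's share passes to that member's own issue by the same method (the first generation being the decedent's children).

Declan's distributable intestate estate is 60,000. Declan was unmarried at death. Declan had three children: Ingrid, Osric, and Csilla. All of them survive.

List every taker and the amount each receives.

The entire 60,000 passes to the descendants.
That amount (60,000) is divided into 3 shares of 20,000: Ingrid, Osric, and Csilla each take 20,000.

Ingrid: 20,000; Osric: 20,000; Csilla: 20,000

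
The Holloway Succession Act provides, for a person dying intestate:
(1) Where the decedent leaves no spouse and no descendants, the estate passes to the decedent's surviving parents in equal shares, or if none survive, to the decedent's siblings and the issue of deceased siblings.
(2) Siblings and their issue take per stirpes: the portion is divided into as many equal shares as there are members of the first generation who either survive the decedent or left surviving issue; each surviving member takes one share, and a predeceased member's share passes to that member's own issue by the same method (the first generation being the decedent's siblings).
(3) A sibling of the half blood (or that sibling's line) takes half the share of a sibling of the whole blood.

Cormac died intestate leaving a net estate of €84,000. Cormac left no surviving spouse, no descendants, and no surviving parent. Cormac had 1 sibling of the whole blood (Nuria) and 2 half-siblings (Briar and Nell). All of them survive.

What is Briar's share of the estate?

Briar receives €21,000.

The entire €84,000 passes to the siblings and their issue.
Counting each half-blood sibling's line as half a unit, there are 2 units in €84,000, so one unit is €42,000. Whole-blood lines (Nuria) take €42,000 each; half-blood lines (Briar and Nell) take €21,000 each.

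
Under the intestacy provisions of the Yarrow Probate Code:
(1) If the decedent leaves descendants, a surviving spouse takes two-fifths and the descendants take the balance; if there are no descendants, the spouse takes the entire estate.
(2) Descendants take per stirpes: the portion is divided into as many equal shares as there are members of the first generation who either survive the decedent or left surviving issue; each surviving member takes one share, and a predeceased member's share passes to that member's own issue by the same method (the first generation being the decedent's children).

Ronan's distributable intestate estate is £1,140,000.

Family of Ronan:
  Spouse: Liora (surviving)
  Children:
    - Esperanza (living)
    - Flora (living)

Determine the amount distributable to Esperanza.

Esperanza receives £342,000.

Liora takes two-fifths of £1,140,000 = £456,000. The remaining £684,000 passes to the descendants.
The descendants' portion (£684,000) is divided into 2 shares of £342,000: Esperanza and Flora each take £342,000.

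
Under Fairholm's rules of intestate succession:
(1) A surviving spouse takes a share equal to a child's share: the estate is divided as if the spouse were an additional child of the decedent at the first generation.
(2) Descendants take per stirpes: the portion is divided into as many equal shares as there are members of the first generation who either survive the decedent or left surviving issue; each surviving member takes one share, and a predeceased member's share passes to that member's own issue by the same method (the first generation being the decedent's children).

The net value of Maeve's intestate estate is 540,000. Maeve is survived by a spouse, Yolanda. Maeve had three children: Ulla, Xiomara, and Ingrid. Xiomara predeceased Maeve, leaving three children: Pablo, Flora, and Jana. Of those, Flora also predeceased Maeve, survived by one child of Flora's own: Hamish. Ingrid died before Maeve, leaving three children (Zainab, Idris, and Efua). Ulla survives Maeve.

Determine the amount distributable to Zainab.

Zainab receives 45,000.

The spouse counts as an additional share at the children's level, so there are 4 primary shares of 135,000. Yolanda takes one such share (135,000).
The children's combined portion (405,000) is divided into 3 shares of 135,000: Ulla takes 135,000; Xiomara's 135,000 share passes to Xiomara's issue; Ingrid's 135,000 share passes to Ingrid's issue.
Xiomara's share (135,000) is divided into 3 shares of 45,000: Pablo and Jana each take 45,000; Flora's 45,000 share passes to Flora's issue.
Flora's share (45,000) passes entirely to Hamish.
Ingrid's share (135,000) is divided into 3 shares of 45,000: Zainab, Idris, and Efua each take 45,000.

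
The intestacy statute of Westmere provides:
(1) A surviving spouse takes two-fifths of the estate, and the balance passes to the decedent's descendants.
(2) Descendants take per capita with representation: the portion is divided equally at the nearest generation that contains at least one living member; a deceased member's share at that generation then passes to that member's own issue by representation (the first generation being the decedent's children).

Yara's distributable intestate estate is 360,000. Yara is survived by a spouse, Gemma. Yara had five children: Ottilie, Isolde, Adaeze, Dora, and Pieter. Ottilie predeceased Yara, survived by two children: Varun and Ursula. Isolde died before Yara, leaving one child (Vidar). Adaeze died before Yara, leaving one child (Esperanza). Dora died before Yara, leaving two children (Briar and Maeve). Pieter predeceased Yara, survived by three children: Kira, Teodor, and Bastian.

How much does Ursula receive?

Ursula receives 24,000.

Gemma takes two-fifths of 360,000 = 144,000. The remaining 216,000 passes to the descendants.
No child survives, so the initial division is made at the grandchildren's generation.
The descendants' portion (216,000) is divided into 9 shares of 24,000: Varun, Ursula, Vidar, Esperanza, Briar, Maeve, Kira, Teodor, and Bastian each take 24,000.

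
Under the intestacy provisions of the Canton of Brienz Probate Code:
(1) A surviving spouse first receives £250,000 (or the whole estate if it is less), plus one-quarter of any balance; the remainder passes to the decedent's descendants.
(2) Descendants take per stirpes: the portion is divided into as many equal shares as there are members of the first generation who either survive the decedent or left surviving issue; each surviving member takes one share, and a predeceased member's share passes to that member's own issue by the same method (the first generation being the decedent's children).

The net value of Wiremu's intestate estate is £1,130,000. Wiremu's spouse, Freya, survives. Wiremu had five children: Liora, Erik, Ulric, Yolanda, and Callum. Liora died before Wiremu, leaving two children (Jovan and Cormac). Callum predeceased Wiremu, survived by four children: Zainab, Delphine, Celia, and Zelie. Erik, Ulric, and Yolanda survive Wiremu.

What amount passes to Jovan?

Jovan receives £66,000.

Freya first takes £250,000, leaving a balance of £880,000. Freya then takes one-quarter of the balance (£220,000), for a total of £470,000. The remaining £660,000 passes to the descendants.
The descendants' portion (£660,000) is divided into 5 shares of £132,000: Erik, Ulric, and Yolanda each take £132,000; Liora's £132,000 share passes to Liora's issue; Callum's £132,000 share passes to Callum's issue.
Liora's share (£132,000) is divided into 2 shares of £66,000: Jovan and Cormac each take £66,000.
Callum's share (£132,000) is divided into 4 shares of £33,000: Zainab, Delphine, Celia, and Zelie each take £33,000.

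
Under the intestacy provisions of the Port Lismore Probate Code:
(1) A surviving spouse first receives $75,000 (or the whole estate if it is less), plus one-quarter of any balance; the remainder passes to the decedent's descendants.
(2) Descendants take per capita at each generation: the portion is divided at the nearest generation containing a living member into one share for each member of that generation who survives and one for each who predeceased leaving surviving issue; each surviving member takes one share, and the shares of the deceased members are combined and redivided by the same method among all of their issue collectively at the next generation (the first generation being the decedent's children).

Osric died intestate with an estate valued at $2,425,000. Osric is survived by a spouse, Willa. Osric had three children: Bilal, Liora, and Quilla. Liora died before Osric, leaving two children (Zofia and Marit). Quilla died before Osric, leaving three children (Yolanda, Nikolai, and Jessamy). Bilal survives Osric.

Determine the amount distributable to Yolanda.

Yolanda receives $235,000.

Willa first takes $75,000, leaving a balance of $2,350,000. Willa then takes one-quarter of the balance ($587,500), for a total of $662,500. The remaining $1,762,500 passes to the descendants.
The descendants' portion ($1,762,500) is divided at the children's generation into 3 shares of $587,500. Bilal takes $587,500. The 2 shares of the deceased (Liora and Quilla) are combined into a pool of $1,175,000.
That pool ($1,175,000) is divided at the grandchildren's generation equally among Zofia, Marit, Yolanda, Nikolai, and Jessamy: $235,000 each.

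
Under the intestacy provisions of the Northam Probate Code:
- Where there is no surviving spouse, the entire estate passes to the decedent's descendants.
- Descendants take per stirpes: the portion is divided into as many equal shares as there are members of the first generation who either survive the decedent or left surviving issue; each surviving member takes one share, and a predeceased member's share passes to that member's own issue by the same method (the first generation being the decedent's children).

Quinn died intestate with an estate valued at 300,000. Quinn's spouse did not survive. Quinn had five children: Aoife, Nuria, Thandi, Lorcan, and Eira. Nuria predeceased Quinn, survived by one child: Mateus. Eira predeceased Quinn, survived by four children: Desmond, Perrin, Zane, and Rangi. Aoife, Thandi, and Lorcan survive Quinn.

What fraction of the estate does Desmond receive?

The entire 300,000 passes to the descendants.
That amount (300,000) is divided into 5 shares of 60,000: Aoife, Thandi, and Lorcan each take 60,000; Nuria's 60,000 share passes to Nuria's issue; Eira's 60,000 share passes to Eira's issue.
Nuria's share (60,000) passes entirely to Mateus.
Eira's share (60,000) is divided into 4 shares of 15,000: Desmond, Perrin, Zane, and Rangi each take 15,000.

Desmond receives 1/20 of the estate.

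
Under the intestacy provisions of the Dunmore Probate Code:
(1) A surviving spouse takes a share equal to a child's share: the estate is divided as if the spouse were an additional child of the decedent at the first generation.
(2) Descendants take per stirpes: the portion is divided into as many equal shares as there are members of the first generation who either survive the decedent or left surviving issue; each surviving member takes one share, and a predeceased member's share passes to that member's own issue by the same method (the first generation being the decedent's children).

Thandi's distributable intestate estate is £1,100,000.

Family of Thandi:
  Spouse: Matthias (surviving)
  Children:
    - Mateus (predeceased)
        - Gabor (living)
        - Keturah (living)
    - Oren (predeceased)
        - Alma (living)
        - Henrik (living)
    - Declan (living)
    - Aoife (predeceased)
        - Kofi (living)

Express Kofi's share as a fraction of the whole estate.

Kofi receives 1/5 of the estate.

The spouse counts as an additional share at the children's level, so there are 5 primary shares of £220,000. Matthias takes one such share (£220,000).
The children's combined portion (£880,000) is divided into 4 shares of £220,000: Declan takes £220,000; Mateus's £220,000 share passes to Mateus's issue; Oren's £220,000 share passes to Oren's issue; Aoife's £220,000 share passes to Aoife's issue.
Mateus's share (£220,000) is divided into 2 shares of £110,000: Gabor and Keturah each take £110,000.
Oren's share (£220,000) is divided into 2 shares of £110,000: Alma and Henrik each take £110,000.
Aoife's share (£220,000) passes entirely to Kofi.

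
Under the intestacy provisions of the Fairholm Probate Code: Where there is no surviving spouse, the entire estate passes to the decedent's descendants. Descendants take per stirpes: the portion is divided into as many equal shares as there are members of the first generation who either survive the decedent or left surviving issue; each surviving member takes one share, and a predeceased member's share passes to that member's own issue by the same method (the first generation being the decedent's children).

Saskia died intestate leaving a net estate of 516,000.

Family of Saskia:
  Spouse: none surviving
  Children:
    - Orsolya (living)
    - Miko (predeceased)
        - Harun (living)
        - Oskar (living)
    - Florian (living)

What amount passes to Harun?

The entire 516,000 passes to the descendants.
That amount (516,000) is divided into 3 shares of 172,000: Orsolya and Florian each take 172,000; Miko's 172,000 share passes to Miko's issue.
Miko's share (172,000) is divided into 2 shares of 86,000: Harun and Oskar each take 86,000.

Harun receives 86,000.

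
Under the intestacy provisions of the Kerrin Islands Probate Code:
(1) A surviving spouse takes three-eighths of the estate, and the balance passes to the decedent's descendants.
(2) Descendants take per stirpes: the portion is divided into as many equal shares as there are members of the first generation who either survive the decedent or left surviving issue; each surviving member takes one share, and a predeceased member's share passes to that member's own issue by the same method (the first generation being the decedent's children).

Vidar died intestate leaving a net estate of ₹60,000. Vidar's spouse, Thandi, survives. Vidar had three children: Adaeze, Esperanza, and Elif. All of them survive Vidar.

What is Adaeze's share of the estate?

Adaeze receives ₹12,500.

Thandi takes three-eighths of ₹60,000 = ₹22,500. The remaining ₹37,500 passes to the descendants.
The descendants' portion (₹37,500) is divided into 3 shares of ₹12,500: Adaeze, Esperanza, and Elif each take ₹12,500.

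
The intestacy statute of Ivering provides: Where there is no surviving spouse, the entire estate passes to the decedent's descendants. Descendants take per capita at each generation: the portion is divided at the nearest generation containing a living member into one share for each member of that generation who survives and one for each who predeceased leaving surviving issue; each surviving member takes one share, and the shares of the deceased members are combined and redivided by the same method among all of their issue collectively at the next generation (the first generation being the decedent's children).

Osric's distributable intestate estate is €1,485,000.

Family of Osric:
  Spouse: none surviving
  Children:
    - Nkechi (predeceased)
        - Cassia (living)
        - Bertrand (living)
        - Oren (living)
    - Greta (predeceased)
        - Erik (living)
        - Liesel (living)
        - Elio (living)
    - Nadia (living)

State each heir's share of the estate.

The entire €1,485,000 passes to the descendants.
That amount (€1,485,000) is divided at the children's generation into 3 shares of €495,000. Nadia takes €495,000. The 2 shares of the deceased (Nkechi and Greta) are combined into a pool of €990,000.
That pool (€990,000) is divided at the grandchildren's generation equally among Cassia, Bertrand, Oren, Erik, Liesel, and Elio: €165,000 each.

Cassia: €165,000; Bertrand: €165,000; Oren: €165,000; Erik: €165,000; Liesel: €165,000; Elio: €165,000; Nadia: €495,000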